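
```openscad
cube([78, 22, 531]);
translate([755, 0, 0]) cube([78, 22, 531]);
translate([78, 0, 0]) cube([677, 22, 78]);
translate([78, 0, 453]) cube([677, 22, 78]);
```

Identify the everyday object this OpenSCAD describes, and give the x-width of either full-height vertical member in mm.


A picture frame. The border width is 78 mm.

Four thin pieces enclosing a rectangular opening — a picture frame. The two full-height stiles are 531 mm tall; the top rail sits at z = 453 and is 78 mm tall, so the border above the opening is 531 − 453 = 78 mm, matching the stile x-width.


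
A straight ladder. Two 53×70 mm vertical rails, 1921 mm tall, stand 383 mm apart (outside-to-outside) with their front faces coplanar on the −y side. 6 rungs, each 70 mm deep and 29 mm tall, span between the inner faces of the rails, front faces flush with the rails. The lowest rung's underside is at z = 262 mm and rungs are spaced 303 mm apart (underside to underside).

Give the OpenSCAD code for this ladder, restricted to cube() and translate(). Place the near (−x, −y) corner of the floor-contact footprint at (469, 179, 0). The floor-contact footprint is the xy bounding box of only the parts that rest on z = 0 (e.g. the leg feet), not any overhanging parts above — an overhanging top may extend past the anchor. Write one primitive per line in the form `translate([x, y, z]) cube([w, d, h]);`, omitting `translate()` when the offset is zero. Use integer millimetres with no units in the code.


// rung span = 383 - 2*53 = 277
// rung[k] z = 262 + k*303
translate([469, 179, 0]) cube([53, 70, 1921]);
translate([799, 179, 0]) cube([53, 70, 1921]);
translate([522, 179, 262]) cube([277, 70, 29]);
translate([522, 179, 565]) cube([277, 70, 29]);
translate([522, 179, 868]) cube([277, 70, 29]);
translate([522, 179, 1171]) cube([277, 70, 29]);
translate([522, 179, 1474]) cube([277, 70, 29]);
translate([522, 179, 1777]) cube([277, 70, 29]);


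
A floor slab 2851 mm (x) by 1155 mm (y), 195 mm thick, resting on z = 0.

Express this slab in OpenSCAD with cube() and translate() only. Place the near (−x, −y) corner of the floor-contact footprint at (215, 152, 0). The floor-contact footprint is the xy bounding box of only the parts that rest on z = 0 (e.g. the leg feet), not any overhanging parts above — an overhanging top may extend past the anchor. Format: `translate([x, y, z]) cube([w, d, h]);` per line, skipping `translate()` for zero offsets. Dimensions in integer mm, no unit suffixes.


translate([215, 152, 0]) cube([2851, 1155, 195]);


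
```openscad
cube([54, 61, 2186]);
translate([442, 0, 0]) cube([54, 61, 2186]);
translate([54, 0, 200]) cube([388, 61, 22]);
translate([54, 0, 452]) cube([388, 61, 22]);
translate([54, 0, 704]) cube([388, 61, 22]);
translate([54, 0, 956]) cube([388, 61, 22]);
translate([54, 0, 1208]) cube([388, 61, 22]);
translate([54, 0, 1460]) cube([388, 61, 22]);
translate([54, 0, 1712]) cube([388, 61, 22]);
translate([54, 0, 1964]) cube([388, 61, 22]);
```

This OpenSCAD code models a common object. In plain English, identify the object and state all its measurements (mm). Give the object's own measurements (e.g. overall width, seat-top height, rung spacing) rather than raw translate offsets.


A straight ladder. Two 54×61 mm vertical rails, 2186 mm tall, stand 496 mm apart (outside-to-outside) with their front faces coplanar on the −y side. 8 rungs, each 61 mm deep and 22 mm tall, span between the inner faces of the rails, front faces flush with the rails. The lowest rung's underside is at z = 200 mm and rungs are spaced 252 mm apart (underside to underside).


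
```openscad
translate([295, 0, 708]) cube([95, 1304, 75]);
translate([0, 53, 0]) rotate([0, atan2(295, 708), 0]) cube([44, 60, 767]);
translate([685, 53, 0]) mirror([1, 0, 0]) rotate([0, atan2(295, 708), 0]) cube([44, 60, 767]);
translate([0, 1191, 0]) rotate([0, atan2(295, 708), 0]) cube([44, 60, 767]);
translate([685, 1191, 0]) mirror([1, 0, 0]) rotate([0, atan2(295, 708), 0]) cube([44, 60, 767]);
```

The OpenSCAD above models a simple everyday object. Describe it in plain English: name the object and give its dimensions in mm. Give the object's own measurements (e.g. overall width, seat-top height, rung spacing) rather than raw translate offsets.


A sawhorse. A 95×1304×75 mm beam (x, y, z) sits on two A-frame leg pairs. Each pair is two raked legs of 44×60 mm section (60 mm along y) splaying symmetrically in x. Each leg rises 708 mm vertically over 295 mm of horizontal reach and is 767 mm long along its own axis. Every leg's outer bottom edge rests on the floor and its outer top edge meets a bottom edge of the beam — the left legs (tilting toward +x) meet the beam's −x bottom edge, the right legs (their mirror images, tilting toward −x) meet its +x bottom edge — so the leg tops tuck under the beam, the beam's underside is 708 mm above the floor, and the feet are 685 mm apart outside-to-outside with the beam centred between them. The two leg pairs are set in 53 mm from either end of the beam.


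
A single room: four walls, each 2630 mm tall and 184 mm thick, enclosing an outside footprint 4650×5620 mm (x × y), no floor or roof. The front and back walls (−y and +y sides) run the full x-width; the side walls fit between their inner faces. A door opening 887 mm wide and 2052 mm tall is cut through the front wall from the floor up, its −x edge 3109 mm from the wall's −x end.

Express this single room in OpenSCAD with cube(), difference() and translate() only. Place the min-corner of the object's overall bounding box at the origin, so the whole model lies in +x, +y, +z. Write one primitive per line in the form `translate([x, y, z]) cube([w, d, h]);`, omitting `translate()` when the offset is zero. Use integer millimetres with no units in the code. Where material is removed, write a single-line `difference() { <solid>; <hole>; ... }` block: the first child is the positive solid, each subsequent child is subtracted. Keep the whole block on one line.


difference() { cube([4650, 184, 2630]); translate([3109, 0, 0]) cube([887, 184, 2052]); }
translate([0, 5436, 0]) cube([4650, 184, 2630]);
translate([0, 184, 0]) cube([184, 5252, 2630]);
translate([4466, 184, 0]) cube([184, 5252, 2630]);


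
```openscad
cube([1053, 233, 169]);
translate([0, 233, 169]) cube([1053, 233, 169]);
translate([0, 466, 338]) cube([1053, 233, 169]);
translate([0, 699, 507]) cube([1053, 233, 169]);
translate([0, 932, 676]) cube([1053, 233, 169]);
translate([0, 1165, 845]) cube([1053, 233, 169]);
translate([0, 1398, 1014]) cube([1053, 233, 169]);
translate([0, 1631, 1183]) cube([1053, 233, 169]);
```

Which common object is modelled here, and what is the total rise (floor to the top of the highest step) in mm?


A staircase. The total rise is 1352 mm.

8 identical blocks, each offset up and back from the previous — a staircase. Each step is 169 mm tall and there are 8 of them, so the total rise is 8 × 169 = 1352 mm.


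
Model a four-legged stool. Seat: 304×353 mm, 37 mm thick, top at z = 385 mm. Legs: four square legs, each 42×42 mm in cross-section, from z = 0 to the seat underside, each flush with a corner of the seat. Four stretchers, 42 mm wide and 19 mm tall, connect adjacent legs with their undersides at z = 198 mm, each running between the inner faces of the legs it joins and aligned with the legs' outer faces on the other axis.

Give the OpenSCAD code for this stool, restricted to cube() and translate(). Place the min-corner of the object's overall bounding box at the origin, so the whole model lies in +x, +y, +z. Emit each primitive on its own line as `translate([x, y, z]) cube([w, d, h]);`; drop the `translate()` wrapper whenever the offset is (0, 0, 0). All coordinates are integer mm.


translate([0, 0, 348]) cube([304, 353, 37]);
cube([42, 42, 348]);
translate([262, 0, 0]) cube([42, 42, 348]);
translate([0, 311, 0]) cube([42, 42, 348]);
translate([262, 311, 0]) cube([42, 42, 348]);
translate([42, 0, 198]) cube([220, 42, 19]);
translate([42, 311, 198]) cube([220, 42, 19]);
translate([0, 42, 198]) cube([42, 269, 19]);
translate([262, 42, 198]) cube([42, 269, 19]);


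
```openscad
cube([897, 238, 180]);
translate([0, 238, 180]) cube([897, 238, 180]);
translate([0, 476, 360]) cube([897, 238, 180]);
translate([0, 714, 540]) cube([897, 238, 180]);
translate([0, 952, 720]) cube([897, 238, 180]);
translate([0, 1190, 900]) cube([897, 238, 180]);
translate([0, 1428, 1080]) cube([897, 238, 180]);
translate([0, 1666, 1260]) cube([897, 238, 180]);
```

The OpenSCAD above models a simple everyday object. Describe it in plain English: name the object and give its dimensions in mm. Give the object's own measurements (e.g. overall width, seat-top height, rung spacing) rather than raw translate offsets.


A straight staircase of 8 solid steps. Each step is 897 mm wide (x), 238 mm deep (y, the going) and 180 mm tall (the rise). The first step rests on the floor; each subsequent step sits one going further in +y and one rise higher in +z, directly behind and above the previous step with no overlap.


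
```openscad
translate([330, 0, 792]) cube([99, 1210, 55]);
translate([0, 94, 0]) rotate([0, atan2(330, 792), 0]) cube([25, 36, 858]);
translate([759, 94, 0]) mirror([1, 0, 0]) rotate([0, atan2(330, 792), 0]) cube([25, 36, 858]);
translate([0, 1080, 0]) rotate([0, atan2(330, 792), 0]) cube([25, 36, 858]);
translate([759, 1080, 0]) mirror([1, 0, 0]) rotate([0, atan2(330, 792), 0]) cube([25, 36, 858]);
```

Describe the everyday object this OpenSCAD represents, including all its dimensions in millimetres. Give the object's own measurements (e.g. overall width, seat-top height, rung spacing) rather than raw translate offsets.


A sawhorse. A 99×1210×55 mm beam (x, y, z) sits on two A-frame leg pairs. Each pair is two raked legs of 25×36 mm section (36 mm along y) splaying symmetrically in x. Each leg rises 792 mm vertically over 330 mm of horizontal reach and is 858 mm long along its own axis. Every leg's outer bottom edge rests on the floor and its outer top edge meets a bottom edge of the beam — the left legs (tilting toward +x) meet the beam's −x bottom edge, the right legs (their mirror images, tilting toward −x) meet its +x bottom edge — so the leg tops tuck under the beam, the beam's underside is 792 mm above the floor, and the feet are 759 mm apart outside-to-outside with the beam centred between them. The two leg pairs are set in 94 mm from either end of the beam.


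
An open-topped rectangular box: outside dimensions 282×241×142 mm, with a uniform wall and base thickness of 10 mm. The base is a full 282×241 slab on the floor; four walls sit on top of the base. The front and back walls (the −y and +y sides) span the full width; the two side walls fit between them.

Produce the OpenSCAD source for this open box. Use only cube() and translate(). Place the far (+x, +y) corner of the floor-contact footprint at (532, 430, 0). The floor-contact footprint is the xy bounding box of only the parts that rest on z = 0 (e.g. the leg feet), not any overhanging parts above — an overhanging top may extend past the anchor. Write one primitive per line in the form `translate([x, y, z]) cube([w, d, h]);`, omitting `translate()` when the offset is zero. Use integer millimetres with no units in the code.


translate([250, 189, 0]) cube([282, 241, 10]);
translate([250, 189, 10]) cube([282, 10, 132]);
translate([250, 420, 10]) cube([282, 10, 132]);
translate([250, 199, 10]) cube([10, 221, 132]);
translate([522, 199, 10]) cube([10, 221, 132]);


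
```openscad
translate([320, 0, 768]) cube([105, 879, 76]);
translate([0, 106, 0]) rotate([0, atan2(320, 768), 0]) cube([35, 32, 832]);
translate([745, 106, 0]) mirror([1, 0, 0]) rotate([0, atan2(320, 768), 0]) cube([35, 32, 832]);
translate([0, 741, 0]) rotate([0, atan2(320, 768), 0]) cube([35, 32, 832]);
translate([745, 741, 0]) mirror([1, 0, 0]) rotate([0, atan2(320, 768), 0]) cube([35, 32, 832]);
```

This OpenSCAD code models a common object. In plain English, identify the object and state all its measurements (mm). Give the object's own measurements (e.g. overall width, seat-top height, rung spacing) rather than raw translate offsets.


A sawhorse. A 105×879×76 mm beam (x, y, z) sits on two A-frame leg pairs. Each pair is two raked legs of 35×32 mm section (32 mm along y) splaying symmetrically in x. Each leg rises 768 mm vertically over 320 mm of horizontal reach and is 832 mm long along its own axis. Every leg's outer bottom edge rests on the floor and its outer top edge meets a bottom edge of the beam — the left legs (tilting toward +x) meet the beam's −x bottom edge, the right legs (their mirror images, tilting toward −x) meet its +x bottom edge — so the leg tops tuck under the beam, the beam's underside is 768 mm above the floor, and the feet are 745 mm apart outside-to-outside with the beam centred between them. The two leg pairs are set in 106 mm from either end of the beam.


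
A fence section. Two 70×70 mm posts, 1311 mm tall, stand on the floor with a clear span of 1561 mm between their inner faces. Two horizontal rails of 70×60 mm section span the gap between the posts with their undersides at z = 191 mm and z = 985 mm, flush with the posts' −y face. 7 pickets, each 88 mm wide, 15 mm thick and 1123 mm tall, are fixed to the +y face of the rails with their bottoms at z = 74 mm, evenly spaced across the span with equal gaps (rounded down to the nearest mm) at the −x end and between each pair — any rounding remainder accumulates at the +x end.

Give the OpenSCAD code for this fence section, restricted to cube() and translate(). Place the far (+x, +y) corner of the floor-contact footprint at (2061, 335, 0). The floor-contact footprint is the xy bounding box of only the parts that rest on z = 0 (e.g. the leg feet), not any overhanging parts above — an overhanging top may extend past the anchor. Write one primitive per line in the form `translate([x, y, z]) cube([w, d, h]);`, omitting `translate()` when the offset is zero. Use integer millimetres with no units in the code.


translate([360, 265, 0]) cube([70, 70, 1311]);
translate([1991, 265, 0]) cube([70, 70, 1311]);
translate([430, 265, 191]) cube([1561, 70, 60]);
translate([430, 265, 985]) cube([1561, 70, 60]);
translate([548, 335, 74]) cube([88, 15, 1123]);
translate([754, 335, 74]) cube([88, 15, 1123]);
translate([960, 335, 74]) cube([88, 15, 1123]);
translate([1166, 335, 74]) cube([88, 15, 1123]);
translate([1372, 335, 74]) cube([88, 15, 1123]);
translate([1578, 335, 74]) cube([88, 15, 1123]);
translate([1784, 335, 74]) cube([88, 15, 1123]);


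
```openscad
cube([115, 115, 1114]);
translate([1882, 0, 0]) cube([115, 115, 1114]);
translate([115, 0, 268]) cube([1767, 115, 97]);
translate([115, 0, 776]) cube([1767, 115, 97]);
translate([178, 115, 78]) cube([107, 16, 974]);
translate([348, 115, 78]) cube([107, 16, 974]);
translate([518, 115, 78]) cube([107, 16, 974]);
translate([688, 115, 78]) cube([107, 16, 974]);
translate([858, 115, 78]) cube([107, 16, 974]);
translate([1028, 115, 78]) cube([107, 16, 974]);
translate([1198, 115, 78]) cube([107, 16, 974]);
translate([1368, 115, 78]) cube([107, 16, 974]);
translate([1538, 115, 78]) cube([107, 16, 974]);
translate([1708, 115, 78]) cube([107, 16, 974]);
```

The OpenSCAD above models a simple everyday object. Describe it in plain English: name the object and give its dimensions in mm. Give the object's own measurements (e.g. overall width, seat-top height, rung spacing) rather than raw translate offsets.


A fence section. Two 115×115 mm posts, 1114 mm tall, stand on the floor with a clear span of 1767 mm between their inner faces. Two horizontal rails of 115×97 mm section span the gap between the posts with their undersides at z = 268 mm and z = 776 mm, flush with the posts' −y face. 10 pickets, each 107 mm wide, 16 mm thick and 974 mm tall, are fixed to the +y face of the rails with their bottoms at z = 78 mm, spaced across the span with a 63 mm gap after the −x post and between neighbouring pickets, with 67 mm left before the +x post.


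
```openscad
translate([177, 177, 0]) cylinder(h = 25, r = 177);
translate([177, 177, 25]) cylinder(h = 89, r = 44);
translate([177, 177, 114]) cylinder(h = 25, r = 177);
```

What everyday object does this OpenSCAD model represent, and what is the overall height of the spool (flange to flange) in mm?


A spool. The overall height is 139 mm.

Three coaxial cylinders, large–small–large — a spool. Two 25 mm flanges and a 89 mm core give 25 + 89 + 25 = 139 mm.


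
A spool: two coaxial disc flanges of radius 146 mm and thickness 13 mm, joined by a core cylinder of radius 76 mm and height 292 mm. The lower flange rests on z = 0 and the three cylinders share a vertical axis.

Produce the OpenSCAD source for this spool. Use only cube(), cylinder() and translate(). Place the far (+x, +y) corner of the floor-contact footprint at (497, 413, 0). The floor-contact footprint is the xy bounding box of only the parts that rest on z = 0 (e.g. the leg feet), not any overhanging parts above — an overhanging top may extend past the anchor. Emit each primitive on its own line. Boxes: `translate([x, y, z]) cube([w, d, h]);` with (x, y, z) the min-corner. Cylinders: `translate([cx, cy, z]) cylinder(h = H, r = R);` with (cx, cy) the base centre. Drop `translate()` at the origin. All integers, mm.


translate([351, 267, 0]) cylinder(h = 13, r = 146);
translate([351, 267, 13]) cylinder(h = 292, r = 76);
translate([351, 267, 305]) cylinder(h = 13, r = 146);


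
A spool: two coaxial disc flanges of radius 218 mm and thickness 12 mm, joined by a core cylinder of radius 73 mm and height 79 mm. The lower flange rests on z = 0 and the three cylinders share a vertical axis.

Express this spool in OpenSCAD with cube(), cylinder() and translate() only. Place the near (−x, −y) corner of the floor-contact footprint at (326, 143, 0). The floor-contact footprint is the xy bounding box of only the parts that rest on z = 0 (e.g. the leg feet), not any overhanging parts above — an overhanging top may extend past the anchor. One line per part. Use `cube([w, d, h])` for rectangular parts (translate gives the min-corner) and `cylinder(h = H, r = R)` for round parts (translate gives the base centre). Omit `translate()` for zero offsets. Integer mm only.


translate([544, 361, 0]) cylinder(h = 12, r = 218);
translate([544, 361, 12]) cylinder(h = 79, r = 73);
translate([544, 361, 91]) cylinder(h = 12, r = 218);


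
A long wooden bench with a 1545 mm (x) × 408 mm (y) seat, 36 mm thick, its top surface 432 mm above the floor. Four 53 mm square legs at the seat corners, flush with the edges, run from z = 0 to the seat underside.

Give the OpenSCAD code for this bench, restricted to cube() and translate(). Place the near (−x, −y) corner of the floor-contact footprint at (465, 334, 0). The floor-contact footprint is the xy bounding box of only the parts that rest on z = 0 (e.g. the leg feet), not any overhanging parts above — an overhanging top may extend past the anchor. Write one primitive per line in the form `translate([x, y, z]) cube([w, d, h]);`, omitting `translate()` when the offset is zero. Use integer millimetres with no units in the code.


translate([465, 334, 396]) cube([1545, 408, 36]);
translate([465, 334, 0]) cube([53, 53, 396]);
translate([465, 689, 0]) cube([53, 53, 396]);
translate([1957, 334, 0]) cube([53, 53, 396]);
translate([1957, 689, 0]) cube([53, 53, 396]);


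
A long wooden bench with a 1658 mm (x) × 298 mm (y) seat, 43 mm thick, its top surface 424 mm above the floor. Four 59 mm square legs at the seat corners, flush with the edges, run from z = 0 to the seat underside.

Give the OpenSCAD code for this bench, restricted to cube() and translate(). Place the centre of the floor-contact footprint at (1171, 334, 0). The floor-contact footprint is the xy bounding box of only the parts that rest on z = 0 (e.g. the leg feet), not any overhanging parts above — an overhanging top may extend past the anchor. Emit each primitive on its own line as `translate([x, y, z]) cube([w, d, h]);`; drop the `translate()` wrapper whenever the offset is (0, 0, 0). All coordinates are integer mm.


// leg_h = 424 − 43 = 381
translate([342, 185, 381]) cube([1658, 298, 43]);
translate([342, 185, 0]) cube([59, 59, 381]);
translate([342, 424, 0]) cube([59, 59, 381]);
translate([1941, 185, 0]) cube([59, 59, 381]);
translate([1941, 424, 0]) cube([59, 59, 381]);


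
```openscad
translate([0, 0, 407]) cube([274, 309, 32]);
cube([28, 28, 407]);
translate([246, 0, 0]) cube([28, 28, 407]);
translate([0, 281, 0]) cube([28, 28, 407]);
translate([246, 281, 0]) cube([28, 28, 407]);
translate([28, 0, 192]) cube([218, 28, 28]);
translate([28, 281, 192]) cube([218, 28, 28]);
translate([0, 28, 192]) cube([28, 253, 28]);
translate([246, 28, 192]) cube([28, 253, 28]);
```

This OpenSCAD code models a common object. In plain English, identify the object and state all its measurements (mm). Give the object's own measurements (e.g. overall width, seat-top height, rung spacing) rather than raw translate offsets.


A four-legged stool. The seat is a 274×309×32 mm slab whose top surface is at z = 439 mm; four square legs, each 28×28 mm in cross-section, run from the floor (z = 0) to the underside of the seat, each flush with a corner of the seat. Four stretchers, 28 mm wide and 28 mm tall, connect adjacent legs with their undersides at z = 192 mm, each running between the inner faces of the legs it joins and aligned with the legs' outer faces on the other axis.


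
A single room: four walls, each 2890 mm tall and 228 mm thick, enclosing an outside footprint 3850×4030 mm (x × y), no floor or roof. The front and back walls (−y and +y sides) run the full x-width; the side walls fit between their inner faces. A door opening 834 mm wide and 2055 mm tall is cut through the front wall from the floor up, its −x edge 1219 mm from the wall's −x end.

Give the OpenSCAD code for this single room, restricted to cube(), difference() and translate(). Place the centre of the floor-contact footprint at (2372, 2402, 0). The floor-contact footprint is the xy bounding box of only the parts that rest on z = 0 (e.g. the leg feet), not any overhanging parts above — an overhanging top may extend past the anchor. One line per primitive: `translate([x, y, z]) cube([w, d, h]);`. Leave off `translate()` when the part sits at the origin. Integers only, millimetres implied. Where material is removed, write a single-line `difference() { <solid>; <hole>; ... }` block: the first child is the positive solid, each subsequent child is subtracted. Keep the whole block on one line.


difference() { translate([447, 387, 0]) cube([3850, 228, 2890]); translate([1666, 387, 0]) cube([834, 228, 2055]); }
translate([447, 4189, 0]) cube([3850, 228, 2890]);
translate([447, 615, 0]) cube([228, 3574, 2890]);
translate([4069, 615, 0]) cube([228, 3574, 2890]);


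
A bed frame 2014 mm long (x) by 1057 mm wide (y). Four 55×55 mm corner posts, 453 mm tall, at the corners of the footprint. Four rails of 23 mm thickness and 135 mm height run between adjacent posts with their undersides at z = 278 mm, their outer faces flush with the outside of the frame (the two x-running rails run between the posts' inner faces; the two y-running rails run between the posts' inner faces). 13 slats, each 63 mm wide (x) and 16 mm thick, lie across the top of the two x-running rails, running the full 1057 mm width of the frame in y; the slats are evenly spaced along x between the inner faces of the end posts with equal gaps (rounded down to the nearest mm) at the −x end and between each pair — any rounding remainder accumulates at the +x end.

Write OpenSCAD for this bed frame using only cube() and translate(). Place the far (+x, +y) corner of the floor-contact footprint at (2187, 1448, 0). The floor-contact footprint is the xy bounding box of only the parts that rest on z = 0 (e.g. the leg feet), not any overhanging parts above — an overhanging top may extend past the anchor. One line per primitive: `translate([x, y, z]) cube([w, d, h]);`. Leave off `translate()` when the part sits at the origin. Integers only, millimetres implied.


translate([173, 391, 0]) cube([55, 55, 453]);
translate([173, 1393, 0]) cube([55, 55, 453]);
translate([2132, 391, 0]) cube([55, 55, 453]);
translate([2132, 1393, 0]) cube([55, 55, 453]);
translate([228, 391, 278]) cube([1904, 23, 135]);
translate([228, 1425, 278]) cube([1904, 23, 135]);
translate([173, 446, 278]) cube([23, 947, 135]);
translate([2164, 446, 278]) cube([23, 947, 135]);
translate([305, 391, 413]) cube([63, 1057, 16]);
translate([445, 391, 413]) cube([63, 1057, 16]);
translate([585, 391, 413]) cube([63, 1057, 16]);
translate([725, 391, 413]) cube([63, 1057, 16]);
translate([865, 391, 413]) cube([63, 1057, 16]);
translate([1005, 391, 413]) cube([63, 1057, 16]);
translate([1145, 391, 413]) cube([63, 1057, 16]);
translate([1285, 391, 413]) cube([63, 1057, 16]);
translate([1425, 391, 413]) cube([63, 1057, 16]);
translate([1565, 391, 413]) cube([63, 1057, 16]);
translate([1705, 391, 413]) cube([63, 1057, 16]);
translate([1845, 391, 413]) cube([63, 1057, 16]);
translate([1985, 391, 413]) cube([63, 1057, 16]);


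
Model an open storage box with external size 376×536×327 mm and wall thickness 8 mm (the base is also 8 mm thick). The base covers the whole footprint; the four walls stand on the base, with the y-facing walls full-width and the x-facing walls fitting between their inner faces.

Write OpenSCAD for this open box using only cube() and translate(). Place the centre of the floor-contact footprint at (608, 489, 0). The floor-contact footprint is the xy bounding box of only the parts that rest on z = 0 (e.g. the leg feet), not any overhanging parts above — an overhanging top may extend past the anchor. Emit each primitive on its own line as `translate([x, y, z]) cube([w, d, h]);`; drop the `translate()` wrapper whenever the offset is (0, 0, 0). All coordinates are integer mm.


translate([420, 221, 0]) cube([376, 536, 8]);
translate([420, 221, 8]) cube([376, 8, 319]);
translate([420, 749, 8]) cube([376, 8, 319]);
translate([420, 229, 8]) cube([8, 520, 319]);
translate([788, 229, 8]) cube([8, 520, 319]);


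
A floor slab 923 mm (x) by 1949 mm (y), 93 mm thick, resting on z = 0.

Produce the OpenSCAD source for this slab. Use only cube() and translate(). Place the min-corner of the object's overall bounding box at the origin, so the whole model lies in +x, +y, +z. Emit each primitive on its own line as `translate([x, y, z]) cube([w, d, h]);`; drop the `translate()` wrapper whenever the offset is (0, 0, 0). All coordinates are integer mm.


cube([923, 1949, 93]);


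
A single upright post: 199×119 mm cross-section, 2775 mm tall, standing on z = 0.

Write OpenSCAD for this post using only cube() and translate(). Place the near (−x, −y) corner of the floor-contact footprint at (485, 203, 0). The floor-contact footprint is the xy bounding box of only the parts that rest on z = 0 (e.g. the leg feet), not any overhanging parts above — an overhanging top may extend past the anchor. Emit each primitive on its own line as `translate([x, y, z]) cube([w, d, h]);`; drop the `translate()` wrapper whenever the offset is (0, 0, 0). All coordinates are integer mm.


translate([485, 203, 0]) cube([199, 119, 2775]);


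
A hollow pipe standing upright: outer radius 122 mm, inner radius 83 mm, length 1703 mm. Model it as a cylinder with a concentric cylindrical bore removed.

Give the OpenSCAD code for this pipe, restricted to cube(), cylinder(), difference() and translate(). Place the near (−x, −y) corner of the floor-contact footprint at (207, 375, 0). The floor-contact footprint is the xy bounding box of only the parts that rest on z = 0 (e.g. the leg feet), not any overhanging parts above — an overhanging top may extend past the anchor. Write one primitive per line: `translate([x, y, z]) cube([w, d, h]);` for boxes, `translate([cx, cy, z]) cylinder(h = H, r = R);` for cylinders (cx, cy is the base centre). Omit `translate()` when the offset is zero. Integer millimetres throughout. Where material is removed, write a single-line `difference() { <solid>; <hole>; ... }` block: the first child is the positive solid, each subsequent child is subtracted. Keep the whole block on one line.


difference() { translate([329, 497, 0]) cylinder(h = 1703, r = 122); translate([329, 497, 0]) cylinder(h = 1703, r = 83); }


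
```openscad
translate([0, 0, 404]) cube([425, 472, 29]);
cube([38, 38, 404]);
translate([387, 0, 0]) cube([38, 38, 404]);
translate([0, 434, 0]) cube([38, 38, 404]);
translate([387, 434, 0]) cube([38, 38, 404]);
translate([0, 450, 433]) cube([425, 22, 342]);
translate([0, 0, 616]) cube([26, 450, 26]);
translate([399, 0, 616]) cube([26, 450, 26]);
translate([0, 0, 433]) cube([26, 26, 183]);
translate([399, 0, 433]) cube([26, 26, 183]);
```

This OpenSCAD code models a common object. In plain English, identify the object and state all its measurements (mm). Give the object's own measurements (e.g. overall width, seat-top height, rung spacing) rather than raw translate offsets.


A chair. The seat is a 425×472×29 mm slab with its top at z = 433 mm, on four 38×38 mm corner legs (flush with the seat edges, standing on z = 0). A flat backrest 22 mm thick, 342 mm tall, spans the full seat width and rises from the seat top along its +y edge, rear face flush with the rear of the seat. Two armrests of 26×26 mm section run along each side from the seat's front edge to the front of the backrest, top faces 209 mm above the seat top and outer faces flush with the seat's x-edges; a 26×26 mm post under the front of each armrest stands on the seat at the front corner.


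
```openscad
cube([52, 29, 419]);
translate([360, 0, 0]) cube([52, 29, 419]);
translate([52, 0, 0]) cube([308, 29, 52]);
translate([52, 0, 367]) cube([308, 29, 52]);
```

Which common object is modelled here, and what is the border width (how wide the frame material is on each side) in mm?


A picture frame. The border width is 52 mm.

Four thin pieces enclosing a rectangular opening — a picture frame. The two full-height stiles are 419 mm tall; the top rail sits at z = 367 and is 52 mm tall, so the border above the opening is 419 − 367 = 52 mm, matching the stile x-width.


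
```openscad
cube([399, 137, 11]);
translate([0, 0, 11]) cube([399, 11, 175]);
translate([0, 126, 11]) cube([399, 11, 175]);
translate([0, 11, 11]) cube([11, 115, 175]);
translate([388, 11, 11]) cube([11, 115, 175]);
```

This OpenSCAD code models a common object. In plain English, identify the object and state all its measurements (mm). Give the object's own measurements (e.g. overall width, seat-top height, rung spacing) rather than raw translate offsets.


An open-topped rectangular box: outside dimensions 399×137×186 mm, with a uniform wall and base thickness of 11 mm. The base is a full 399×137 slab on the floor; four walls sit on top of the base. The front and back walls (the −y and +y sides) span the full width; the two side walls fit between them.


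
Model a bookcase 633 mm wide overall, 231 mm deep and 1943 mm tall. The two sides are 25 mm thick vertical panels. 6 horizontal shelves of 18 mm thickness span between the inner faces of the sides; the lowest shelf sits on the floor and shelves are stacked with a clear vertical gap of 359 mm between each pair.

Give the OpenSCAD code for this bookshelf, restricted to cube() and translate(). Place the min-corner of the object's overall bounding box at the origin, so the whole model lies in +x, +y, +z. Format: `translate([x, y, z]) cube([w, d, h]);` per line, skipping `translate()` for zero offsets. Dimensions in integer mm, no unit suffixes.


cube([25, 231, 1943]);
translate([608, 0, 0]) cube([25, 231, 1943]);
translate([25, 0, 0]) cube([583, 231, 18]);
translate([25, 0, 377]) cube([583, 231, 18]);
translate([25, 0, 754]) cube([583, 231, 18]);
translate([25, 0, 1131]) cube([583, 231, 18]);
translate([25, 0, 1508]) cube([583, 231, 18]);
translate([25, 0, 1885]) cube([583, 231, 18]);


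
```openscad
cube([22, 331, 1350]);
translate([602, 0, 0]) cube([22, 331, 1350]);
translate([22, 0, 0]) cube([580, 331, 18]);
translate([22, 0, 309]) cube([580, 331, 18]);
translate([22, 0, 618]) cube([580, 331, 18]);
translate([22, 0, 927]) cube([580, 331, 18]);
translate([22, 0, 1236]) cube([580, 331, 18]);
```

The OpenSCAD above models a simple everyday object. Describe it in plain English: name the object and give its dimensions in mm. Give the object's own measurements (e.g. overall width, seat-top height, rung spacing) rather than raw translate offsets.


An open bookshelf. Two side panels, each 22 mm thick, 331 mm deep and 1350 mm tall, stand 624 mm apart (outside-to-outside). Between them sit 5 shelves, each 18 mm thick and 331 mm deep, spanning the full gap between the sides. The bottom shelf rests on the floor (its underside at z = 0) and the clear gap between one shelf's top and the next shelf's underside is 291 mm.


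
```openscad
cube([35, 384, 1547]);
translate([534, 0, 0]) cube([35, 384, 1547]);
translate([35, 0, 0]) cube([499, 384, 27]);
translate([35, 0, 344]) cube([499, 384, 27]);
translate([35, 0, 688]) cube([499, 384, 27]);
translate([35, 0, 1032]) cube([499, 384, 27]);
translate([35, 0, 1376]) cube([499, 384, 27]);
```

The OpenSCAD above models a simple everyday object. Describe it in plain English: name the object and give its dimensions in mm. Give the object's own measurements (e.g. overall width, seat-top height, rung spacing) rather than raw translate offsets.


An open bookshelf. Two side panels, each 35 mm thick, 384 mm deep and 1547 mm tall, stand 569 mm apart (outside-to-outside). Between them sit 5 shelves, each 27 mm thick and 384 mm deep, spanning the full gap between the sides. The bottom shelf rests on the floor (its underside at z = 0) and the clear gap between one shelf's top and the next shelf's underside is 317 mm.


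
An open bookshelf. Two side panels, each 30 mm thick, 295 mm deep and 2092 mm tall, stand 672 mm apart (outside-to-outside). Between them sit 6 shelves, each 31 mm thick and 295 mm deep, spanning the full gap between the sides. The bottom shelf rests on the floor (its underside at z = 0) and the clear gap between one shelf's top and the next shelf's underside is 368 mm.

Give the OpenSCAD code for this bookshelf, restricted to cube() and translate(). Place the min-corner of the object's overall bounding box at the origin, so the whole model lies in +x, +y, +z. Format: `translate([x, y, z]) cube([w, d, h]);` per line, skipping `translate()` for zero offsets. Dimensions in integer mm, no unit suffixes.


cube([30, 295, 2092]);
translate([642, 0, 0]) cube([30, 295, 2092]);
translate([30, 0, 0]) cube([612, 295, 31]);
translate([30, 0, 399]) cube([612, 295, 31]);
translate([30, 0, 798]) cube([612, 295, 31]);
translate([30, 0, 1197]) cube([612, 295, 31]);
translate([30, 0, 1596]) cube([612, 295, 31]);
translate([30, 0, 1995]) cube([612, 295, 31]);


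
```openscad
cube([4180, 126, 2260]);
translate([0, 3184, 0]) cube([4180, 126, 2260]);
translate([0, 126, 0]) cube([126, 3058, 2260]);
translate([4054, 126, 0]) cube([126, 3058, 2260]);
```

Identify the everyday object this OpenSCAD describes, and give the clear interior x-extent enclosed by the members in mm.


A house (or room) frame. The interior width is 3928 mm.

Four 2260 mm walls enclosing a rectangle with no floor or roof — a room or house frame. Outside width is 4180 mm and wall thickness is 126 mm, so the interior width is 4180 − 2 × 126 = 3928 mm.


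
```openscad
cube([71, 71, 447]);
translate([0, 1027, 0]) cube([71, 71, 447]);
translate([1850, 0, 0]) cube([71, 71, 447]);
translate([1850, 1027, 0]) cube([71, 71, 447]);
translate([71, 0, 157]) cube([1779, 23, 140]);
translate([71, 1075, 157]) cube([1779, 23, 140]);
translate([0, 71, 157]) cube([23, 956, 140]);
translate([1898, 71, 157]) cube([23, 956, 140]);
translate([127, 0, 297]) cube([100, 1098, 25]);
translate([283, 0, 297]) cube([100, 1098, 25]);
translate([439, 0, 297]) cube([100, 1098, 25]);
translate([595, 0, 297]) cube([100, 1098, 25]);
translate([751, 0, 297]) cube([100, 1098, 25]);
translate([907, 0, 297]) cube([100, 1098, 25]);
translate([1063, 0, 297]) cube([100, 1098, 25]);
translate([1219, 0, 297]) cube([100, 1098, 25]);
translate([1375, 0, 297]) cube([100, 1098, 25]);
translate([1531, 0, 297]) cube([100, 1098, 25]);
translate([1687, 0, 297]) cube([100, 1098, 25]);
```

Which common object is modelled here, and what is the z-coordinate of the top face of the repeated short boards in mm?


A bed frame. The slat-top height is 322 mm.

Four posts, four rails, and a row of slats — a bed frame. Slats sit on the rails at z = 157 + 140 = 297; with slat thickness 25, the top is 322 mm.


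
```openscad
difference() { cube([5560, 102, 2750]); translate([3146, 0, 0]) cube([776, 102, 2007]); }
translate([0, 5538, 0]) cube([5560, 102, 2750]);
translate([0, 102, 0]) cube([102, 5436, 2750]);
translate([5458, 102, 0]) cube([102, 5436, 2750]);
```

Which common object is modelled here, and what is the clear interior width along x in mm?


A single room. The interior width is 5356 mm.

Four walls enclosing a rectangle with a door in the front wall — a room. Outside width 5560 minus two 102 mm walls gives 5356 mm.


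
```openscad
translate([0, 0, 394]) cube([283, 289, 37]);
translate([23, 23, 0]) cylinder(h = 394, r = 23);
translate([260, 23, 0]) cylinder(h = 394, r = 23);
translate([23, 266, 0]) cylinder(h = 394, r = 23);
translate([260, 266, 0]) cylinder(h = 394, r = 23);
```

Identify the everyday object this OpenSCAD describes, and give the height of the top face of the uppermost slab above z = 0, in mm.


A stool. The seat height is 431 mm.

A 283×289×37 slab at z = 394 on four corner cylinders — a stool. The seat top is 394 + 37 = 431 mm.


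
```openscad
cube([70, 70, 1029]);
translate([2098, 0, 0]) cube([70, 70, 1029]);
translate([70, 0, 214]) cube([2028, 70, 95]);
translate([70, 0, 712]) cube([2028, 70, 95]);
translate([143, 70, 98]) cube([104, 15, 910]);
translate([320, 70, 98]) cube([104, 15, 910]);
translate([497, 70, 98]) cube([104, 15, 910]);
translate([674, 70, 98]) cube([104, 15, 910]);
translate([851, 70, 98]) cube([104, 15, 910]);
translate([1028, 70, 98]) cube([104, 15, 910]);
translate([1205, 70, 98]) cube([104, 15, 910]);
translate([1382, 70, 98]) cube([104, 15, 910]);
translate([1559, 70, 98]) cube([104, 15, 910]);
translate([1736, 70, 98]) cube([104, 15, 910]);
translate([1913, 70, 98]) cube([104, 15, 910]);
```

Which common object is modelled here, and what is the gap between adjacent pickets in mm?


A fence section. The picket gap is 73 mm.

Two posts, two rails, 11 pickets — a fence section. Span 2028 mm holds 11 pickets of 104 mm with 12 equal gaps: ⌊(2028 − 11·104) / 12⌋ = 73 mm.


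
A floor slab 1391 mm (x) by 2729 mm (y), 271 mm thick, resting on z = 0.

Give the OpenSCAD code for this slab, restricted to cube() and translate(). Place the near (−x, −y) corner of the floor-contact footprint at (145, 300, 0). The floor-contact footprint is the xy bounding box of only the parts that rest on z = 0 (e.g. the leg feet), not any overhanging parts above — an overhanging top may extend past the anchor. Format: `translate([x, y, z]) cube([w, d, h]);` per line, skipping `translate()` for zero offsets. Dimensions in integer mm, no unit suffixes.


translate([145, 300, 0]) cube([1391, 2729, 271]);


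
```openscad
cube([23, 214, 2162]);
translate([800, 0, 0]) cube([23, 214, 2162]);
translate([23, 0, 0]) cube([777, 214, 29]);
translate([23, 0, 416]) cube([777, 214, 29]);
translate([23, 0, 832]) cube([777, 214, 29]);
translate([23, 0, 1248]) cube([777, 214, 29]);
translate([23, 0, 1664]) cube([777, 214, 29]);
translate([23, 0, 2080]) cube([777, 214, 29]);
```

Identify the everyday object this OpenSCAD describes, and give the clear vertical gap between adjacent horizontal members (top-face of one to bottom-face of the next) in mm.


A bookshelf. The clear shelf gap is 387 mm.

Two tall side panels with 6 horizontal boards between them — a bookshelf. The first two shelf undersides are at z = 0 and z = 416; with shelf thickness 29, the clear gap is 416 − 0 − 29 = 387 mm.
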